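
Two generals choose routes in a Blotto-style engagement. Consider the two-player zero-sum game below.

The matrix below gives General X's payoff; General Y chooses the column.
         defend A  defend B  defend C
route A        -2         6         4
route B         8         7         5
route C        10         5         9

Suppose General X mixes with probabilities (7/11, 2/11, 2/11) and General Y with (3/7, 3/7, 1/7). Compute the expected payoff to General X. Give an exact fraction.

Against (3/7, 3/7, 1/7), each row's expected payoff is route A: 16/7; route B: 50/7; route C: 54/7.
Taking the (7/11, 2/11, 2/11)-weighted average: (7/11)·(16/7) + (2/11)·(50/7) + (2/11)·(54/7) = 320/77.

320/77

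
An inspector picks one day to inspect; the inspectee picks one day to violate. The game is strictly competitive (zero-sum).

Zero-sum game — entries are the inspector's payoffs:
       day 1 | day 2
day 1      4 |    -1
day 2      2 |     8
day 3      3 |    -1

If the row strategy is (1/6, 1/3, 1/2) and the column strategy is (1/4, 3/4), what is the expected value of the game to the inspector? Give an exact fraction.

Against (1/4, 3/4), each row's expected payoff is day 1: 1/4; day 2: 13/2; day 3: 0.
Taking the (1/6, 1/3, 1/2)-weighted average: (1/6)·(1/4) + (1/3)·(13/2) + (1/2)·(0) = 53/24.

53/24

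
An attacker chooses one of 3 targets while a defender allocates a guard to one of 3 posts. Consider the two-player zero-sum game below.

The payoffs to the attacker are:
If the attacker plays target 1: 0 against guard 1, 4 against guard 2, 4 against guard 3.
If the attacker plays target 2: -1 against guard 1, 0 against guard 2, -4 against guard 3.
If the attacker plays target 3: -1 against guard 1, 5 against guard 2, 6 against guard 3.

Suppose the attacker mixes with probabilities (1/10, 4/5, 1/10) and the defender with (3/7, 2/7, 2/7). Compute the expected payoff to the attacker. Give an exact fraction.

Against (3/7, 2/7, 2/7), each row's expected payoff is target 1: 16/7; target 2: -11/7; target 3: 19/7.
Taking the (1/10, 4/5, 1/10)-weighted average: (1/10)·(16/7) + (4/5)·(-11/7) + (1/10)·(19/7) = -53/70.

-53/70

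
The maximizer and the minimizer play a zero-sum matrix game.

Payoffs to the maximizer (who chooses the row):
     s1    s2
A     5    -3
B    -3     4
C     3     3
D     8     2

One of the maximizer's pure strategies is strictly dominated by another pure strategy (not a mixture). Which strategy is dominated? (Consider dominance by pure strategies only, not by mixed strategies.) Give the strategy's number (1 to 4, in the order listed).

1

Compare A with D: 8 > 5, 2 > -3.
So D strictly dominates A for the maximizer; A is strictly dominated.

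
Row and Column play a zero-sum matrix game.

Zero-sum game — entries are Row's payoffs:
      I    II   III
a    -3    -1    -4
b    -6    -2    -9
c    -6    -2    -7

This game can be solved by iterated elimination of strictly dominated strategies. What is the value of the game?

Row b is strictly dominated by row a (-3>-6, -1>-2, -4>-9); eliminate b.
Row c is strictly dominated by row a (-3>-6, -1>-2, -4>-7); eliminate c.
Column I is strictly dominated by III for Column (-4<-3); eliminate I.
Column II is strictly dominated by III for Column (-4<-1); eliminate II.
Only (a, III) remains, with payoff -4.

-4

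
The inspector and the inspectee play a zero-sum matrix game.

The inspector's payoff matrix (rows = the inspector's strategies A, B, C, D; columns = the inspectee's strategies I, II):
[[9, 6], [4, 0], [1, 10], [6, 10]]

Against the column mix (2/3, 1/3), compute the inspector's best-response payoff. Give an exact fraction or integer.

8

A: (9)·(2/3) + (6)·(1/3) = 8.
B: (4)·(2/3) + (0)·(1/3) = 8/3.
C: (1)·(2/3) + (10)·(1/3) = 4.
D: (6)·(2/3) + (10)·(1/3) = 22/3.
The best pure response is A with expected payoff 8.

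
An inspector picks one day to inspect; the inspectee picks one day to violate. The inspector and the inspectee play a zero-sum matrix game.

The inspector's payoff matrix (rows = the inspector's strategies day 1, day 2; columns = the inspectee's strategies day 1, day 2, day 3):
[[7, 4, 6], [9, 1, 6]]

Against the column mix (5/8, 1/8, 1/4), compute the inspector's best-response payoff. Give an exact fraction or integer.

day 1: (7)·(5/8) + (4)·(1/8) + (6)·(1/4) = 51/8.
day 2: (9)·(5/8) + (1)·(1/8) + (6)·(1/4) = 29/4.
The best pure response is day 2 with expected payoff 29/4.

29/4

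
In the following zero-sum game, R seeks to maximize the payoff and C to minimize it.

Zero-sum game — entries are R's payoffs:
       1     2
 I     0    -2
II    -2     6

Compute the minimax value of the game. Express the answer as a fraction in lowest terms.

Row minima are -2 and -2, so R's maximin is -2; column maxima are 0 and 6, so C's minimax is 0. These differ, so the equilibrium is in mixed strategies.
Let R play I with probability p. C is indifferent when −2(1−p) = −2p + 6(1−p), giving p = 4/5.
Let C play 1 with probability q. R is indifferent when −2(1−q) = −2q + 6(1−q), giving q = 4/5.
The value is 0·(4/5) + (-2)·(1/5) = -2/5.

-2/5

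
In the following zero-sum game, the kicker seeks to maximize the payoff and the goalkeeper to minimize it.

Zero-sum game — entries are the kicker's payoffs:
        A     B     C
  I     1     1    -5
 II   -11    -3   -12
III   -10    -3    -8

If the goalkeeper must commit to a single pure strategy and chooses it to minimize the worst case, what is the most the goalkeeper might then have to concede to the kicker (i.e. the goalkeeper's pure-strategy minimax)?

The worst case (largest entry) in each column is A: 1, B: 1, C: -5.
The best (smallest) of these is -5.

-5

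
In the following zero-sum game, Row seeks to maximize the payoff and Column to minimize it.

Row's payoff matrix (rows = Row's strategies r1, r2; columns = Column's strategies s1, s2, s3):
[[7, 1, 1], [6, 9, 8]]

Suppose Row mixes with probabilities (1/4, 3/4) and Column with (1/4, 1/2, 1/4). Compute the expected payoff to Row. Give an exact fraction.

Against (1/4, 1/2, 1/4), each row's expected payoff is r1: 5/2; r2: 8.
Taking the (1/4, 3/4)-weighted average: (1/4)·(5/2) + (3/4)·(8) = 53/8.

53/8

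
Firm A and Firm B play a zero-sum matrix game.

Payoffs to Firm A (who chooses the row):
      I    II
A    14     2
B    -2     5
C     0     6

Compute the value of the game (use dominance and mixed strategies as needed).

Row B is strictly dominated by row C, so Firm A never plays it.
The remaining 2×2 game on (A, C) × (I, II) has no saddle point. Let Firm A play A with probability p; indifference gives 14p = 2p + 6(1−p), so p = 1/3.
Similarly Firm B's optimal q on I is 2/9, and the value is 14·(2/9) + (2)·(7/9) = 14/3.

14/3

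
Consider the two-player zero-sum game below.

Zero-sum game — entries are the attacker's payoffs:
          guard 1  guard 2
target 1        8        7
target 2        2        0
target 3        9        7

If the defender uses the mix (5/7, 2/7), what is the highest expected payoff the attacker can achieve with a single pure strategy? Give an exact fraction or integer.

59/7

target 1: (8)·(5/7) + (7)·(2/7) = 54/7.
target 2: (2)·(5/7) + (0)·(2/7) = 10/7.
target 3: (9)·(5/7) + (7)·(2/7) = 59/7.
The best pure response is target 3 with expected payoff 59/7.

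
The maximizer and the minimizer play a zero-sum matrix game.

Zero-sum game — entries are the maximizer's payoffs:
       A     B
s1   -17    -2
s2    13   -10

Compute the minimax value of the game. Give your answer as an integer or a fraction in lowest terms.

Row minima are -17 and -10, so the maximizer's maximin is -10; column maxima are 13 and -2, so the minimizer's minimax is -2. These differ, so the equilibrium is in mixed strategies.
Let the maximizer play s1 with probability p. The minimizer is indifferent when −17p + 13(1−p) = −2p − 10(1−p), giving p = 23/38.
Let the minimizer play A with probability q. The maximizer is indifferent when −17q − 2(1−q) = 13q − 10(1−q), giving q = 4/19.
The value is -17·(4/19) + (-2)·(15/19) = -98/19.

-98/19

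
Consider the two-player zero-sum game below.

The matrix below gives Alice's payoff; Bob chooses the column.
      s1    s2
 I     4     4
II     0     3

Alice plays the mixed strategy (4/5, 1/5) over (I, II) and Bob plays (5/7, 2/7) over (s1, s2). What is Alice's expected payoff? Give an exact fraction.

118/35

Against (5/7, 2/7), each row's expected payoff is I: 4; II: 6/7.
Taking the (4/5, 1/5)-weighted average: (4/5)·(4) + (1/5)·(6/7) = 118/35.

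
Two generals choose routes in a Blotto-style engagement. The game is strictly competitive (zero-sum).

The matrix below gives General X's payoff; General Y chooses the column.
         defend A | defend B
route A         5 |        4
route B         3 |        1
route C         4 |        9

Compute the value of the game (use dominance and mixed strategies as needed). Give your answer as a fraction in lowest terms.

29/6

Row route B is strictly dominated by row route A, so General X never plays it.
The remaining 2×2 game on (route A, route C) × (defend A, defend B) has no saddle point. Let General X play route A with probability p; indifference gives 5p + 4(1−p) = 4p + 9(1−p), so p = 5/6.
Similarly General Y's optimal q on defend A is 5/6, and the value is 5·(5/6) + (4)·(1/6) = 29/6.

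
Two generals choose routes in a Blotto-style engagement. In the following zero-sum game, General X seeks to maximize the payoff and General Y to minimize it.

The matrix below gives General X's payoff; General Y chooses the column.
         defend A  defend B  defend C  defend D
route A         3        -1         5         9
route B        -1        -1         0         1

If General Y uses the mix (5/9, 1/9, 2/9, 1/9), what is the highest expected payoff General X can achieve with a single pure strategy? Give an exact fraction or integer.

route A: (3)·(5/9) + (-1)·(1/9) + (5)·(2/9) + (9)·(1/9) = 11/3.
route B: (-1)·(5/9) + (-1)·(1/9) + (0)·(2/9) + (1)·(1/9) = -5/9.
The best pure response is route A with expected payoff 11/3.

11/3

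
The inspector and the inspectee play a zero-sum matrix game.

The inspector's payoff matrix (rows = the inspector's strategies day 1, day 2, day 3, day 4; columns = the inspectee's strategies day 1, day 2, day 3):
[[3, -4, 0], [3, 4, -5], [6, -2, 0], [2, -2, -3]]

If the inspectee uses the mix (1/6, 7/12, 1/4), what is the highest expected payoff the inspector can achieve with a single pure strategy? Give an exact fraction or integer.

day 1: (3)·(1/6) + (-4)·(7/12) + (0)·(1/4) = -11/6.
day 2: (3)·(1/6) + (4)·(7/12) + (-5)·(1/4) = 19/12.
day 3: (6)·(1/6) + (-2)·(7/12) + (0)·(1/4) = -1/6.
day 4: (2)·(1/6) + (-2)·(7/12) + (-3)·(1/4) = -19/12.
The best pure response is day 2 with expected payoff 19/12.

19/12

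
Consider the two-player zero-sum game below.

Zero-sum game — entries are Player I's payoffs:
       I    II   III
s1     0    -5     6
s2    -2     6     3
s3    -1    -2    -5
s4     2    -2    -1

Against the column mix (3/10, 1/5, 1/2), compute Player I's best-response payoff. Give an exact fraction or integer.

21/10

s1: (0)·(3/10) + (-5)·(1/5) + (6)·(1/2) = 2.
s2: (-2)·(3/10) + (6)·(1/5) + (3)·(1/2) = 21/10.
s3: (-1)·(3/10) + (-2)·(1/5) + (-5)·(1/2) = -16/5.
s4: (2)·(3/10) + (-2)·(1/5) + (-1)·(1/2) = -3/10.
The best pure response is s2 with expected payoff 21/10.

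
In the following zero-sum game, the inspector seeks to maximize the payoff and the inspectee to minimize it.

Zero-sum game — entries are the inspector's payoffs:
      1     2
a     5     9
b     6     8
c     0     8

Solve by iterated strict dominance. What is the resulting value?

6

Row c is strictly dominated by row a (5>0, 9>8); eliminate c.
Column 2 is strictly dominated by 1 for the inspectee (5<9, 6<8); eliminate 2.
Row a is strictly dominated by row b (6>5); eliminate a.
Only (b, 1) remains, with payoff 6.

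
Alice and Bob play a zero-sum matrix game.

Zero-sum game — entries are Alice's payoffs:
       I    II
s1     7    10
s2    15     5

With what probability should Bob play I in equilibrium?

5/13

Row minima are 7 and 5, so Alice's maximin is 7; column maxima are 15 and 10, so Bob's minimax is 10. These differ, so the equilibrium is in mixed strategies.
Let Bob play I with probability q. Alice is indifferent when 7q + 10(1−q) = 15q + 5(1−q), giving q = 5/13.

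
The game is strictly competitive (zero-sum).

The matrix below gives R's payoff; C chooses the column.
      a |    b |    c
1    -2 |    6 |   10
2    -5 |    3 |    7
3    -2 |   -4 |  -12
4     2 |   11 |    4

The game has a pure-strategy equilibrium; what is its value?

2

Row minima: -2, -5, -12, 2 → R's maximin is 2.
Column maxima: 2, 11, 10 → C's minimax is 2.
They coincide at (4, a), so the value is 2.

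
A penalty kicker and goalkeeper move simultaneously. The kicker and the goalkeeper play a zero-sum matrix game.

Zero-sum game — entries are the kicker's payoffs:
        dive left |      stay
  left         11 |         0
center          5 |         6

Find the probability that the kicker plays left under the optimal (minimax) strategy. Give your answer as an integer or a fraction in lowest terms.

1/12

Row minima are 0 and 5, so the kicker's maximin is 5; column maxima are 11 and 6, so the goalkeeper's minimax is 6. These differ, so the equilibrium is in mixed strategies.
Let the kicker play left with probability p. The goalkeeper is indifferent when 11p + 5(1−p) = 6(1−p), giving p = 1/12.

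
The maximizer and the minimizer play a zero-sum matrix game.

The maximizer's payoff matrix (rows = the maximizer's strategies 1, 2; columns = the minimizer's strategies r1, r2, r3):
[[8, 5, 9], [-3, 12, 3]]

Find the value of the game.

37/6

Column r3 is strictly dominated by r1 for the minimizer (it gives the maximizer more in every row).
The remaining 2×2 game on (1, 2) × (r1, r2) has no saddle point. Let the maximizer play 1 with probability p; indifference gives 8p − 3(1−p) = 5p + 12(1−p), so p = 5/6.
Similarly the minimizer's optimal q on r1 is 7/18, and the value is 8·(7/18) + (5)·(11/18) = 37/6.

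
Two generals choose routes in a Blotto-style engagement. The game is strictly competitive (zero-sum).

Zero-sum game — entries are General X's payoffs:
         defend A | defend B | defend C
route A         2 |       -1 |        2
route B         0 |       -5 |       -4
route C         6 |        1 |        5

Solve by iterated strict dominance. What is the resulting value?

1

Column defend A is strictly dominated by defend B for General Y (-1<2, -5<0, 1<6); eliminate defend A.
Column defend C is strictly dominated by defend B for General Y (-1<2, -5<-4, 1<5); eliminate defend C.
Row route B is strictly dominated by row route A (-1>-5); eliminate route B.
Row route A is strictly dominated by row route C (1>-1); eliminate route A.
Only (route C, defend B) remains, with payoff 1.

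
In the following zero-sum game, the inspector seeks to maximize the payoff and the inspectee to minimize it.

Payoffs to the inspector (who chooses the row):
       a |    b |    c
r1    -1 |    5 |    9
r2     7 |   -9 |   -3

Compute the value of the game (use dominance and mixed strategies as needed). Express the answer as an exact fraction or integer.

13/11

Column c is strictly dominated by b for the inspectee (it gives the inspector more in every row).
The remaining 2×2 game on (r1, r2) × (a, b) has no saddle point. Let the inspector play r1 with probability p; indifference gives −p + 7(1−p) = 5p − 9(1−p), so p = 8/11.
Similarly the inspectee's optimal q on a is 7/11, and the value is -1·(7/11) + (5)·(4/11) = 13/11.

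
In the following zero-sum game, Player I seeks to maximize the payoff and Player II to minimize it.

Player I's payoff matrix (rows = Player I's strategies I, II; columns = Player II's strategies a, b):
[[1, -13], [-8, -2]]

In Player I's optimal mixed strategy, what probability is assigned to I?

3/10

Row minima are -13 and -8, so Player I's maximin is -8; column maxima are 1 and -2, so Player II's minimax is -2. These differ, so the equilibrium is in mixed strategies.
Let Player I play I with probability p. Player II is indifferent when p − 8(1−p) = −13p − 2(1−p), giving p = 3/10.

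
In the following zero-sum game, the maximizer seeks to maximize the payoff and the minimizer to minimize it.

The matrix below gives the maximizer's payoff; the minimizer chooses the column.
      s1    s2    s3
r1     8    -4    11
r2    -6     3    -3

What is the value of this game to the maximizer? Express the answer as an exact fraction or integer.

Column s3 is strictly dominated by s1 for the minimizer (it gives the maximizer more in every row).
The remaining 2×2 game on (r1, r2) × (s1, s2) has no saddle point. Let the maximizer play r1 with probability p; indifference gives 8p − 6(1−p) = −4p + 3(1−p), so p = 3/7.
Similarly the minimizer's optimal q on s1 is 1/3, and the value is 8·(1/3) + (-4)·(2/3) = 0.

0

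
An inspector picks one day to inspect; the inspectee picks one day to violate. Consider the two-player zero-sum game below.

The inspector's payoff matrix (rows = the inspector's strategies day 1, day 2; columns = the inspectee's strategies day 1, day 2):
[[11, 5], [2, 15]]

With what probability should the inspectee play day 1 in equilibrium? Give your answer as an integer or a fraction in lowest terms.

10/19

Row minima are 5 and 2, so the inspector's maximin is 5; column maxima are 11 and 15, so the inspectee's minimax is 11. These differ, so the equilibrium is in mixed strategies.
Let the inspectee play day 1 with probability q. The inspector is indifferent when 11q + 5(1−q) = 2q + 15(1−q), giving q = 10/19.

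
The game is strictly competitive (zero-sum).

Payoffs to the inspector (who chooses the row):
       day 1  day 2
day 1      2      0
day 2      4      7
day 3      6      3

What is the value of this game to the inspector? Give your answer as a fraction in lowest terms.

Row day 1 is strictly dominated by row day 3, so the inspector never plays it.
The remaining 2×2 game on (day 2, day 3) × (day 1, day 2) has no saddle point. Let the inspector play day 2 with probability p; indifference gives 4p + 6(1−p) = 7p + 3(1−p), so p = 1/2.
Similarly the inspectee's optimal q on day 1 is 2/3, and the value is 4·(2/3) + (7)·(1/3) = 5.

5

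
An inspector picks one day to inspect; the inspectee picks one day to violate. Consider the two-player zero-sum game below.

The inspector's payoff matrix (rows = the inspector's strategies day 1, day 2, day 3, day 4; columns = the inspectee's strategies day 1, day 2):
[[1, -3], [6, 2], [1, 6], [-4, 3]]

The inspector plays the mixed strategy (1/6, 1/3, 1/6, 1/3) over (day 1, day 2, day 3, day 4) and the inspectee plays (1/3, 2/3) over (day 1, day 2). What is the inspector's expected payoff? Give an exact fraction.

Against (1/3, 2/3), each row's expected payoff is day 1: -5/3; day 2: 10/3; day 3: 13/3; day 4: 2/3.
Taking the (1/6, 1/3, 1/6, 1/3)-weighted average: (1/6)·(-5/3) + (1/3)·(10/3) + (1/6)·(13/3) + (1/3)·(2/3) = 16/9.

16/9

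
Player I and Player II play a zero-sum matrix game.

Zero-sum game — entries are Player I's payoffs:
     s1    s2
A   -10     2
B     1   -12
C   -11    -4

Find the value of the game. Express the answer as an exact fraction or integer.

Row C is strictly dominated by row A, so Player I never plays it.
The remaining 2×2 game on (A, B) × (s1, s2) has no saddle point. Let Player I play A with probability p; indifference gives −10p + (1−p) = 2p − 12(1−p), so p = 13/25.
Similarly Player II's optimal q on s1 is 14/25, and the value is -10·(14/25) + (2)·(11/25) = -118/25.

-118/25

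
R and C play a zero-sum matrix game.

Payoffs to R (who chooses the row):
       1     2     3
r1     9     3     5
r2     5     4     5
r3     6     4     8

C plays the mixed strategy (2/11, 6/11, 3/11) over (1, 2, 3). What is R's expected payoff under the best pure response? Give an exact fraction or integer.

r1: (9)·(2/11) + (3)·(6/11) + (5)·(3/11) = 51/11.
r2: (5)·(2/11) + (4)·(6/11) + (5)·(3/11) = 49/11.
r3: (6)·(2/11) + (4)·(6/11) + (8)·(3/11) = 60/11.
The best pure response is r3 with expected payoff 60/11.

60/11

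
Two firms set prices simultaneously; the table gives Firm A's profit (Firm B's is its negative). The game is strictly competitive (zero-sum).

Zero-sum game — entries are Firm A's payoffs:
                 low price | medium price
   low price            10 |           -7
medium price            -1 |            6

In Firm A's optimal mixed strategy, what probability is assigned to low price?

7/24

Row minima are -7 and -1, so Firm A's maximin is -1; column maxima are 10 and 6, so Firm B's minimax is 6. These differ, so the equilibrium is in mixed strategies.
Let Firm A play low price with probability p. Firm B is indifferent when 10p − (1−p) = −7p + 6(1−p), giving p = 7/24.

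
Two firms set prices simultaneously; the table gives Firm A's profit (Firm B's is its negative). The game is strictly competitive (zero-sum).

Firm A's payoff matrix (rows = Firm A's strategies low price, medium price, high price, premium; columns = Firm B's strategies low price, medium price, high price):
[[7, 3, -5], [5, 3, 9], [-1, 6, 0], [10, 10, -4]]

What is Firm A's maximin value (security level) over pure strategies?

3

The worst-case payoff for each row is low price: -5, medium price: 3, high price: -1, premium: -4.
The best of these is 3.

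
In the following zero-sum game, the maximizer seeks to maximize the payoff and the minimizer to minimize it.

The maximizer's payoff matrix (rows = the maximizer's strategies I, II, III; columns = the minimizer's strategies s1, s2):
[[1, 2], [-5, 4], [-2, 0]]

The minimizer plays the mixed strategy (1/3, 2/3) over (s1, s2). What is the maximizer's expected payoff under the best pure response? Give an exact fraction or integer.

I: (1)·(1/3) + (2)·(2/3) = 5/3.
II: (-5)·(1/3) + (4)·(2/3) = 1.
III: (-2)·(1/3) + (0)·(2/3) = -2/3.
The best pure response is I with expected payoff 5/3.

5/3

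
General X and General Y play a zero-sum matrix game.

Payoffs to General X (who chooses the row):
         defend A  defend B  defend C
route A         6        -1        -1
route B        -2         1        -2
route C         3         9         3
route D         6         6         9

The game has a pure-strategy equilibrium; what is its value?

6

Row minima: -1, -2, 3, 6 → General X's maximin is 6.
Column maxima: 6, 9, 9 → General Y's minimax is 6.
They coincide at (route D, defend A), so the value is 6.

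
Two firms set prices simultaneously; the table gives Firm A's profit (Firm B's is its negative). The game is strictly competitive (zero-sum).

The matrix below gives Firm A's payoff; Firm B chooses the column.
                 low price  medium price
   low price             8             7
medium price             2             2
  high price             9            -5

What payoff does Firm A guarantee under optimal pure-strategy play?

7

Row minima: 7, 2, -5 → Firm A's maximin is 7.
Column maxima: 9, 7 → Firm B's minimax is 7.
They coincide at (low price, medium price), so the value is 7.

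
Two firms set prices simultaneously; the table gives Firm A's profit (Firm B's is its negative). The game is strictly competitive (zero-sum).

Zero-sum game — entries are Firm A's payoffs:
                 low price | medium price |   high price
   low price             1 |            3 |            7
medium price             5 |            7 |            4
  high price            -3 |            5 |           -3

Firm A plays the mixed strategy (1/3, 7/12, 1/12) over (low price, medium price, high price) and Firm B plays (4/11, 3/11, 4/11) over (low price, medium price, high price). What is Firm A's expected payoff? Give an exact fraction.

277/66

Against (4/11, 3/11, 4/11), each row's expected payoff is low price: 41/11; medium price: 57/11; high price: -9/11.
Taking the (1/3, 7/12, 1/12)-weighted average: (1/3)·(41/11) + (7/12)·(57/11) + (1/12)·(-9/11) = 277/66.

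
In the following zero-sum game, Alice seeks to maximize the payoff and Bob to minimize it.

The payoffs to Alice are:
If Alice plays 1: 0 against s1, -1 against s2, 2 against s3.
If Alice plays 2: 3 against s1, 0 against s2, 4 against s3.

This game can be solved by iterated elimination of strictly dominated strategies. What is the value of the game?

0

Column s1 is strictly dominated by s2 for Bob (-1<0, 0<3); eliminate s1.
Row 1 is strictly dominated by row 2 (0>-1, 4>2); eliminate 1.
Column s3 is strictly dominated by s2 for Bob (0<4); eliminate s3.
Only (2, s2) remains, with payoff 0.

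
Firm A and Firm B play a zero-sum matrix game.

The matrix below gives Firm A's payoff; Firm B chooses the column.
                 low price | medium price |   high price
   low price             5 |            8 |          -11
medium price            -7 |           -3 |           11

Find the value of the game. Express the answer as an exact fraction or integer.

Column medium price is strictly dominated by low price for Firm B (it gives Firm A more in every row).
The remaining 2×2 game on (low price, medium price) × (low price, high price) has no saddle point. Let Firm A play low price with probability p; indifference gives 5p − 7(1−p) = −11p + 11(1−p), so p = 9/17.
Similarly Firm B's optimal q on low price is 11/17, and the value is 5·(11/17) + (-11)·(6/17) = -11/17.

-11/17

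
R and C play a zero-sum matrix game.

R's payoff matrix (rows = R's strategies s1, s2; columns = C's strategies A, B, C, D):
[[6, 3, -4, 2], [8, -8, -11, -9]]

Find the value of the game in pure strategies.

-4

Row minima: -4, -11 → R's maximin is -4.
Column maxima: 8, 3, -4, 2 → C's minimax is -4.
They coincide at (s1, C), so the value is -4.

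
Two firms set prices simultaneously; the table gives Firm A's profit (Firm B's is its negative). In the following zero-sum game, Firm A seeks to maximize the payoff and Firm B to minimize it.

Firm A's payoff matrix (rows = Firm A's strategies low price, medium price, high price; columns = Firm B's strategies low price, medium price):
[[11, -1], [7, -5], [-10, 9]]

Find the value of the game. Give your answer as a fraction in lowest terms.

Row medium price is strictly dominated by row low price, so Firm A never plays it.
The remaining 2×2 game on (low price, high price) × (low price, medium price) has no saddle point. Let Firm A play low price with probability p; indifference gives 11p − 10(1−p) = −p + 9(1−p), so p = 19/31.
Similarly Firm B's optimal q on low price is 10/31, and the value is 11·(10/31) + (-1)·(21/31) = 89/31.

89/31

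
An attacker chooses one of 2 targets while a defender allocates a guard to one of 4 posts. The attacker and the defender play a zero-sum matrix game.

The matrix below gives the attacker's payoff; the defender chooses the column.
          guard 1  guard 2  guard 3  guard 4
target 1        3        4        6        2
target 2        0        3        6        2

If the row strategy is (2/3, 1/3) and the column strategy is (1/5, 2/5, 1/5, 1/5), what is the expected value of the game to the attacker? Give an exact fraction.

Against (1/5, 2/5, 1/5, 1/5), each row's expected payoff is target 1: 19/5; target 2: 14/5.
Taking the (2/3, 1/3)-weighted average: (2/3)·(19/5) + (1/3)·(14/5) = 52/15.

52/15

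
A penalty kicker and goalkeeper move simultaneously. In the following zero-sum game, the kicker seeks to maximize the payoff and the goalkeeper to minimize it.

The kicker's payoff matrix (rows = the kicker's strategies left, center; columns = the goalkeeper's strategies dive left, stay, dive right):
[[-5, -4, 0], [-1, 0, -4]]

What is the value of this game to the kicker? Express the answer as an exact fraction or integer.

-5/2

Column stay is strictly dominated by dive left for the goalkeeper (it gives the kicker more in every row).
The remaining 2×2 game on (left, center) × (dive left, dive right) has no saddle point. Let the kicker play left with probability p; indifference gives −5p − (1−p) = −4(1−p), so p = 3/8.
Similarly the goalkeeper's optimal q on dive left is 1/2, and the value is -5·(1/2) + (0)·(1/2) = -5/2.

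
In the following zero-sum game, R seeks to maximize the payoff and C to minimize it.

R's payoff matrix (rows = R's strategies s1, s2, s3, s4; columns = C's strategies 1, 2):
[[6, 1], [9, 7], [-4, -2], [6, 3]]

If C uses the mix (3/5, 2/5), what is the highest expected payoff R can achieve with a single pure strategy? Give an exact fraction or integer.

s1: (6)·(3/5) + (1)·(2/5) = 4.
s2: (9)·(3/5) + (7)·(2/5) = 41/5.
s3: (-4)·(3/5) + (-2)·(2/5) = -16/5.
s4: (6)·(3/5) + (3)·(2/5) = 24/5.
The best pure response is s2 with expected payoff 41/5.

41/5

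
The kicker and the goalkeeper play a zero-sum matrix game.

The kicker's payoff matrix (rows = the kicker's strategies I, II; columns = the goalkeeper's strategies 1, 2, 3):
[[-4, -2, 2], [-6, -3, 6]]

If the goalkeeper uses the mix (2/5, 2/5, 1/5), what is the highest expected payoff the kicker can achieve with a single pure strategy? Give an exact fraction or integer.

I: (-4)·(2/5) + (-2)·(2/5) + (2)·(1/5) = -2.
II: (-6)·(2/5) + (-3)·(2/5) + (6)·(1/5) = -12/5.
The best pure response is I with expected payoff -2.

-2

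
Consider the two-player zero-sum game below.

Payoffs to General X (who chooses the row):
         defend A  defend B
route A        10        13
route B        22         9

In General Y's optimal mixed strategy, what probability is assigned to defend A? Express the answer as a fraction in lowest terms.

1/4

Row minima are 10 and 9, so General X's maximin is 10; column maxima are 22 and 13, so General Y's minimax is 13. These differ, so the equilibrium is in mixed strategies.
Let General Y play defend A with probability q. General X is indifferent when 10q + 13(1−q) = 22q + 9(1−q), giving q = 1/4.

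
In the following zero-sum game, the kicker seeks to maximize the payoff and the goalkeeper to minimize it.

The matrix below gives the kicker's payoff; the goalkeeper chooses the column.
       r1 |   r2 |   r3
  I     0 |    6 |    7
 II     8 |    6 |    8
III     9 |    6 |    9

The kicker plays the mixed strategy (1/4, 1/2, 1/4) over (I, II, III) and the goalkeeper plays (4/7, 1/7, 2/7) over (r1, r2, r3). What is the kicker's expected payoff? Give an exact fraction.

Against (4/7, 1/7, 2/7), each row's expected payoff is I: 20/7; II: 54/7; III: 60/7.
Taking the (1/4, 1/2, 1/4)-weighted average: (1/4)·(20/7) + (1/2)·(54/7) + (1/4)·(60/7) = 47/7.

47/7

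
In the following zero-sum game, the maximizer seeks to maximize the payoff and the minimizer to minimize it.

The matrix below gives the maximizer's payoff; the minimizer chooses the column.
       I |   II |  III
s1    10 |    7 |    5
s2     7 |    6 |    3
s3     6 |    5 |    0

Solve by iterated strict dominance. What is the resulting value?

Row s2 is strictly dominated by row s1 (10>7, 7>6, 5>3); eliminate s2.
Row s3 is strictly dominated by row s1 (10>6, 7>5, 5>0); eliminate s3.
Column II is strictly dominated by III for the minimizer (5<7); eliminate II.
Column I is strictly dominated by III for the minimizer (5<10); eliminate I.
Only (s1, III) remains, with payoff 5.

5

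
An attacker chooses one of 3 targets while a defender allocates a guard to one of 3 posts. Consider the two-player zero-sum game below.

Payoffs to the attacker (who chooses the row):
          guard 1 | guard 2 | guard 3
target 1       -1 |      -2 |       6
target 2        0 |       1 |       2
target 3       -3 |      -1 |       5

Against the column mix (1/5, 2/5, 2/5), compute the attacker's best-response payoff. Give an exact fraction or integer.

7/5

target 1: (-1)·(1/5) + (-2)·(2/5) + (6)·(2/5) = 7/5.
target 2: (0)·(1/5) + (1)·(2/5) + (2)·(2/5) = 6/5.
target 3: (-3)·(1/5) + (-1)·(2/5) + (5)·(2/5) = 1.
The best pure response is target 1 with expected payoff 7/5.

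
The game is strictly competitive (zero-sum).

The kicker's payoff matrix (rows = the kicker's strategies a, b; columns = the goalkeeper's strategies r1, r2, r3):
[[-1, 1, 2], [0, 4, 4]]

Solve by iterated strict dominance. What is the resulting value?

0

Row a is strictly dominated by row b (0>-1, 4>1, 4>2); eliminate a.
Column r3 is strictly dominated by r1 for the goalkeeper (0<4); eliminate r3.
Column r2 is strictly dominated by r1 for the goalkeeper (0<4); eliminate r2.
Only (b, r1) remains, with payoff 0.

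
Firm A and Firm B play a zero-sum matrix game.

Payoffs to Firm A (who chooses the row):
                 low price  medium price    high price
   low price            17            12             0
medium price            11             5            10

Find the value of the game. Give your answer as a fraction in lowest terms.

Column low price is strictly dominated by medium price for Firm B (it gives Firm A more in every row).
The remaining 2×2 game on (low price, medium price) × (medium price, high price) has no saddle point. Let Firm A play low price with probability p; indifference gives 12p + 5(1−p) = 10(1−p), so p = 5/17.
Similarly Firm B's optimal q on medium price is 10/17, and the value is 12·(10/17) + (0)·(7/17) = 120/17.

120/17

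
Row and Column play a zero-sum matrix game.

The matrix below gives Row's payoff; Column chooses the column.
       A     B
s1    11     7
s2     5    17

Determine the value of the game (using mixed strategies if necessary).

Row minima are 7 and 5, so Row's maximin is 7; column maxima are 11 and 17, so Column's minimax is 11. These differ, so the equilibrium is in mixed strategies.
Let Row play s1 with probability p. Column is indifferent when 11p + 5(1−p) = 7p + 17(1−p), giving p = 3/4.
Let Column play A with probability q. Row is indifferent when 11q + 7(1−q) = 5q + 17(1−q), giving q = 5/8.
The value is 11·(5/8) + (7)·(3/8) = 19/2.

19/2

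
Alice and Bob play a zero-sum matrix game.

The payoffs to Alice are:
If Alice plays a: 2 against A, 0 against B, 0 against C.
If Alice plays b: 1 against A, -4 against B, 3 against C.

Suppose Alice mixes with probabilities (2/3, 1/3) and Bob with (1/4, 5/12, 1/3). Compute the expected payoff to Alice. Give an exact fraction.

7/36

Against (1/4, 5/12, 1/3), each row's expected payoff is a: 1/2; b: -5/12.
Taking the (2/3, 1/3)-weighted average: (2/3)·(1/2) + (1/3)·(-5/12) = 7/36.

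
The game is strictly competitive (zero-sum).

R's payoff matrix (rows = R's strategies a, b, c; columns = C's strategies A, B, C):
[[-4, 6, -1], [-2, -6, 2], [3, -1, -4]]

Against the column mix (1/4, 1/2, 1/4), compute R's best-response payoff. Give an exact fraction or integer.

7/4

a: (-4)·(1/4) + (6)·(1/2) + (-1)·(1/4) = 7/4.
b: (-2)·(1/4) + (-6)·(1/2) + (2)·(1/4) = -3.
c: (3)·(1/4) + (-1)·(1/2) + (-4)·(1/4) = -3/4.
The best pure response is a with expected payoff 7/4.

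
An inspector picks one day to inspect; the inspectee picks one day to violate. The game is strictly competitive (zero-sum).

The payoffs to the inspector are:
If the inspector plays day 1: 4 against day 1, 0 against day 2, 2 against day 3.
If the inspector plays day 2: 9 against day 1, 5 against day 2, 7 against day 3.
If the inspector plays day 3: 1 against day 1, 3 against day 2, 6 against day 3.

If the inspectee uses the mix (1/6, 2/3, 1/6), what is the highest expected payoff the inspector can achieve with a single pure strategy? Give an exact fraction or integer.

6

day 1: (4)·(1/6) + (0)·(2/3) + (2)·(1/6) = 1.
day 2: (9)·(1/6) + (5)·(2/3) + (7)·(1/6) = 6.
day 3: (1)·(1/6) + (3)·(2/3) + (6)·(1/6) = 19/6.
The best pure response is day 2 with expected payoff 6.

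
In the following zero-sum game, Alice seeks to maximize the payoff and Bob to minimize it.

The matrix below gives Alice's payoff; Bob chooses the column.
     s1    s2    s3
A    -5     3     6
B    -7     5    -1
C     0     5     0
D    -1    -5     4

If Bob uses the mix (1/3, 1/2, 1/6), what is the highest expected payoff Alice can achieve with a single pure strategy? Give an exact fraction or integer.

A: (-5)·(1/3) + (3)·(1/2) + (6)·(1/6) = 5/6.
B: (-7)·(1/3) + (5)·(1/2) + (-1)·(1/6) = 0.
C: (0)·(1/3) + (5)·(1/2) + (0)·(1/6) = 5/2.
D: (-1)·(1/3) + (-5)·(1/2) + (4)·(1/6) = -13/6.
The best pure response is C with expected payoff 5/2.

5/2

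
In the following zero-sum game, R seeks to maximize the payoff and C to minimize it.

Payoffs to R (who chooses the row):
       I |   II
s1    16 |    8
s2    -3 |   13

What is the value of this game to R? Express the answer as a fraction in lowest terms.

Row minima are 8 and -3, so R's maximin is 8; column maxima are 16 and 13, so C's minimax is 13. These differ, so the equilibrium is in mixed strategies.
Let R play s1 with probability p. C is indifferent when 16p − 3(1−p) = 8p + 13(1−p), giving p = 2/3.
Let C play I with probability q. R is indifferent when 16q + 8(1−q) = −3q + 13(1−q), giving q = 5/24.
The value is 16·(5/24) + (8)·(19/24) = 29/3.

29/3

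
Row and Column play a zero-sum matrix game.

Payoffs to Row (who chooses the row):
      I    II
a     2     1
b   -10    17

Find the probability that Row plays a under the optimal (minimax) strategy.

Row minima are 1 and -10, so Row's maximin is 1; column maxima are 2 and 17, so Column's minimax is 2. These differ, so the equilibrium is in mixed strategies.
Let Row play a with probability p. Column is indifferent when 2p − 10(1−p) = p + 17(1−p), giving p = 27/28.

27/28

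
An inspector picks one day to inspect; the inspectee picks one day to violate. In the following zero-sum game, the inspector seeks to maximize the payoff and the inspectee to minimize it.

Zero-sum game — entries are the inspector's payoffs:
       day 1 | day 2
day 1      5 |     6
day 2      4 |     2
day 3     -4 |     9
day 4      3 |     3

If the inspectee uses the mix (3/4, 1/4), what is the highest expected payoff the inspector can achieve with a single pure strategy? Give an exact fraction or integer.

day 1: (5)·(3/4) + (6)·(1/4) = 21/4.
day 2: (4)·(3/4) + (2)·(1/4) = 7/2.
day 3: (-4)·(3/4) + (9)·(1/4) = -3/4.
day 4: (3)·(3/4) + (3)·(1/4) = 3.
The best pure response is day 1 with expected payoff 21/4.

21/4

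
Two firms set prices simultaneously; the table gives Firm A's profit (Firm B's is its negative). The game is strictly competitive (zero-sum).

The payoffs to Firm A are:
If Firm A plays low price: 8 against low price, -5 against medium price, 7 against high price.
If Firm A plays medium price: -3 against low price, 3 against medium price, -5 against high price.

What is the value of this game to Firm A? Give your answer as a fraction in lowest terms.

Column low price is strictly dominated by high price for Firm B (it gives Firm A more in every row).
The remaining 2×2 game on (low price, medium price) × (medium price, high price) has no saddle point. Let Firm A play low price with probability p; indifference gives −5p + 3(1−p) = 7p − 5(1−p), so p = 2/5.
Similarly Firm B's optimal q on medium price is 3/5, and the value is -5·(3/5) + (7)·(2/5) = -1/5.

-1/5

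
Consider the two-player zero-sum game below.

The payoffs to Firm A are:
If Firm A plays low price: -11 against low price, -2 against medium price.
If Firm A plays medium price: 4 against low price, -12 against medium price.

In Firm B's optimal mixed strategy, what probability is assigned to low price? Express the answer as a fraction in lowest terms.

2/5

Row minima are -11 and -12, so Firm A's maximin is -11; column maxima are 4 and -2, so Firm B's minimax is -2. These differ, so the equilibrium is in mixed strategies.
Let Firm B play low price with probability q. Firm A is indifferent when −11q − 2(1−q) = 4q − 12(1−q), giving q = 2/5.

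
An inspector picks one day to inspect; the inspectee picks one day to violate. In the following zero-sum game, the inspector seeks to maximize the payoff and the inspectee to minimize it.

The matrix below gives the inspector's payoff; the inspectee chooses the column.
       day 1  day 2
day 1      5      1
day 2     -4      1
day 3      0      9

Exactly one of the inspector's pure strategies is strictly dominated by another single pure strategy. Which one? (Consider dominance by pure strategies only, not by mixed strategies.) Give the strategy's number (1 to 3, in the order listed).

Compare day 2 with day 3: 0 > -4, 9 > 1.
So day 3 strictly dominates day 2 for the inspector; day 2 is strictly dominated.

2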